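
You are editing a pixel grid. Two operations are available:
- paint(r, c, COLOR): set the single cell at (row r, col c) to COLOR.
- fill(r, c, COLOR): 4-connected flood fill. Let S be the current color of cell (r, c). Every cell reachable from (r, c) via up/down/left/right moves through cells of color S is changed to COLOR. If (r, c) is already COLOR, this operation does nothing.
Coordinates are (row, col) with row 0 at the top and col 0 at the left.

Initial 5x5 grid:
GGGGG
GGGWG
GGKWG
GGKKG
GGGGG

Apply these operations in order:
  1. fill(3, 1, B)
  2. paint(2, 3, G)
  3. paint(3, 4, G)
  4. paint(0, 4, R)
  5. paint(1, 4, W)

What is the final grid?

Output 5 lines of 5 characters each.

After op 1 fill(3,1,B) [20 cells changed]:
BBBBB
BBBWB
BBKWB
BBKKB
BBBBB
After op 2 paint(2,3,G):
BBBBB
BBBWB
BBKGB
BBKKB
BBBBB
After op 3 paint(3,4,G):
BBBBB
BBBWB
BBKGB
BBKKG
BBBBB
After op 4 paint(0,4,R):
BBBBR
BBBWB
BBKGB
BBKKG
BBBBB
After op 5 paint(1,4,W):
BBBBR
BBBWW
BBKGB
BBKKG
BBBBB

Answer: BBBBR
BBBWW
BBKGB
BBKKG
BBBBB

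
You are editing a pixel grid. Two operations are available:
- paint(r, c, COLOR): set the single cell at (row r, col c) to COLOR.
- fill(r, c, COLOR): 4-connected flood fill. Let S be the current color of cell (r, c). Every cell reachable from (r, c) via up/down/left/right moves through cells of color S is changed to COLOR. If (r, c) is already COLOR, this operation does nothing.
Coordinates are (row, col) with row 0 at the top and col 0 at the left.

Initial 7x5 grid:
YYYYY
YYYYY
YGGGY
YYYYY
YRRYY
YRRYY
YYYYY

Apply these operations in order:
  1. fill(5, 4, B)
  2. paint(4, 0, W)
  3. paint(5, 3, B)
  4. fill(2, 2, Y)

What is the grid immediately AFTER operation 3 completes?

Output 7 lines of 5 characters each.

After op 1 fill(5,4,B) [28 cells changed]:
BBBBB
BBBBB
BGGGB
BBBBB
BRRBB
BRRBB
BBBBB
After op 2 paint(4,0,W):
BBBBB
BBBBB
BGGGB
BBBBB
WRRBB
BRRBB
BBBBB
After op 3 paint(5,3,B):
BBBBB
BBBBB
BGGGB
BBBBB
WRRBB
BRRBB
BBBBB

Answer: BBBBB
BBBBB
BGGGB
BBBBB
WRRBB
BRRBB
BBBBB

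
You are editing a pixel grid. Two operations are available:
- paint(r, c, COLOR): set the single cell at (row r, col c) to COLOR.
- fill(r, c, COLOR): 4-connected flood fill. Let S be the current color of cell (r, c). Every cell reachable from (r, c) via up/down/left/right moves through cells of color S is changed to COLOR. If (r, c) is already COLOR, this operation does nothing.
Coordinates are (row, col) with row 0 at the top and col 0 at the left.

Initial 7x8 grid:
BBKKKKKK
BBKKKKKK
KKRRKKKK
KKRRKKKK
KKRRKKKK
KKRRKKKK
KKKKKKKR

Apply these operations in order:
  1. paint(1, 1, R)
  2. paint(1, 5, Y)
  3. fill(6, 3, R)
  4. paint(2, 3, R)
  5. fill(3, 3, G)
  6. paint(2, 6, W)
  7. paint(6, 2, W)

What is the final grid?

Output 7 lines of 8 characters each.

Answer: BBGGGGGG
BGGGGYGG
GGGGGGWG
GGGGGGGG
GGGGGGGG
GGGGGGGG
GGWGGGGG

Derivation:
After op 1 paint(1,1,R):
BBKKKKKK
BRKKKKKK
KKRRKKKK
KKRRKKKK
KKRRKKKK
KKRRKKKK
KKKKKKKR
After op 2 paint(1,5,Y):
BBKKKKKK
BRKKKYKK
KKRRKKKK
KKRRKKKK
KKRRKKKK
KKRRKKKK
KKKKKKKR
After op 3 fill(6,3,R) [42 cells changed]:
BBRRRRRR
BRRRRYRR
RRRRRRRR
RRRRRRRR
RRRRRRRR
RRRRRRRR
RRRRRRRR
After op 4 paint(2,3,R):
BBRRRRRR
BRRRRYRR
RRRRRRRR
RRRRRRRR
RRRRRRRR
RRRRRRRR
RRRRRRRR
After op 5 fill(3,3,G) [52 cells changed]:
BBGGGGGG
BGGGGYGG
GGGGGGGG
GGGGGGGG
GGGGGGGG
GGGGGGGG
GGGGGGGG
After op 6 paint(2,6,W):
BBGGGGGG
BGGGGYGG
GGGGGGWG
GGGGGGGG
GGGGGGGG
GGGGGGGG
GGGGGGGG
After op 7 paint(6,2,W):
BBGGGGGG
BGGGGYGG
GGGGGGWG
GGGGGGGG
GGGGGGGG
GGGGGGGG
GGWGGGGG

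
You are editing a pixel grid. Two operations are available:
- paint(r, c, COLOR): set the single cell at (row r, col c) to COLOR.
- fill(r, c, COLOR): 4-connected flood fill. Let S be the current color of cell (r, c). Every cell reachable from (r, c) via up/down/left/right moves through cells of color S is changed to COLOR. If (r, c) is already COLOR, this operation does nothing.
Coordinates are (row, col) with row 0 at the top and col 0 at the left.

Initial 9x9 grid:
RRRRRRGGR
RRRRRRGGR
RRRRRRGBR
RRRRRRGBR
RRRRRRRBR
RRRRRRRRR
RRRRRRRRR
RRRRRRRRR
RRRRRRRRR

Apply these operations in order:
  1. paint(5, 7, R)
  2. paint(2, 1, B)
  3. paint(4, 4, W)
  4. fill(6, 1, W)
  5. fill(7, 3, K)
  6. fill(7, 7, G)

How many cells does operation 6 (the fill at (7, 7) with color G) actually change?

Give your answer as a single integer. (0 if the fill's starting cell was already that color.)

Answer: 71

Derivation:
After op 1 paint(5,7,R):
RRRRRRGGR
RRRRRRGGR
RRRRRRGBR
RRRRRRGBR
RRRRRRRBR
RRRRRRRRR
RRRRRRRRR
RRRRRRRRR
RRRRRRRRR
After op 2 paint(2,1,B):
RRRRRRGGR
RRRRRRGGR
RBRRRRGBR
RRRRRRGBR
RRRRRRRBR
RRRRRRRRR
RRRRRRRRR
RRRRRRRRR
RRRRRRRRR
After op 3 paint(4,4,W):
RRRRRRGGR
RRRRRRGGR
RBRRRRGBR
RRRRRRGBR
RRRRWRRBR
RRRRRRRRR
RRRRRRRRR
RRRRRRRRR
RRRRRRRRR
After op 4 fill(6,1,W) [70 cells changed]:
WWWWWWGGW
WWWWWWGGW
WBWWWWGBW
WWWWWWGBW
WWWWWWWBW
WWWWWWWWW
WWWWWWWWW
WWWWWWWWW
WWWWWWWWW
After op 5 fill(7,3,K) [71 cells changed]:
KKKKKKGGK
KKKKKKGGK
KBKKKKGBK
KKKKKKGBK
KKKKKKKBK
KKKKKKKKK
KKKKKKKKK
KKKKKKKKK
KKKKKKKKK
After op 6 fill(7,7,G) [71 cells changed]:
GGGGGGGGG
GGGGGGGGG
GBGGGGGBG
GGGGGGGBG
GGGGGGGBG
GGGGGGGGG
GGGGGGGGG
GGGGGGGGG
GGGGGGGGG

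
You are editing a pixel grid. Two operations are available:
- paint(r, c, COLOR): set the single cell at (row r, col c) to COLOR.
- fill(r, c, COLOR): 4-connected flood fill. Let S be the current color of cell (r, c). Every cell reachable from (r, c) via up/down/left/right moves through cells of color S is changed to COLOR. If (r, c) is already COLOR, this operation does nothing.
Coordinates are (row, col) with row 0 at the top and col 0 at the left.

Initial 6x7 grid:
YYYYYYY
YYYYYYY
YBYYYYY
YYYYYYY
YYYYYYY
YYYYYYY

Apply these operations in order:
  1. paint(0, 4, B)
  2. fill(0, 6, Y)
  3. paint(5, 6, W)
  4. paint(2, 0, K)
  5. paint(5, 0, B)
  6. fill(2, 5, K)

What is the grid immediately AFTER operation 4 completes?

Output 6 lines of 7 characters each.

After op 1 paint(0,4,B):
YYYYBYY
YYYYYYY
YBYYYYY
YYYYYYY
YYYYYYY
YYYYYYY
After op 2 fill(0,6,Y) [0 cells changed]:
YYYYBYY
YYYYYYY
YBYYYYY
YYYYYYY
YYYYYYY
YYYYYYY
After op 3 paint(5,6,W):
YYYYBYY
YYYYYYY
YBYYYYY
YYYYYYY
YYYYYYY
YYYYYYW
After op 4 paint(2,0,K):
YYYYBYY
YYYYYYY
KBYYYYY
YYYYYYY
YYYYYYY
YYYYYYW

Answer: YYYYBYY
YYYYYYY
KBYYYYY
YYYYYYY
YYYYYYY
YYYYYYW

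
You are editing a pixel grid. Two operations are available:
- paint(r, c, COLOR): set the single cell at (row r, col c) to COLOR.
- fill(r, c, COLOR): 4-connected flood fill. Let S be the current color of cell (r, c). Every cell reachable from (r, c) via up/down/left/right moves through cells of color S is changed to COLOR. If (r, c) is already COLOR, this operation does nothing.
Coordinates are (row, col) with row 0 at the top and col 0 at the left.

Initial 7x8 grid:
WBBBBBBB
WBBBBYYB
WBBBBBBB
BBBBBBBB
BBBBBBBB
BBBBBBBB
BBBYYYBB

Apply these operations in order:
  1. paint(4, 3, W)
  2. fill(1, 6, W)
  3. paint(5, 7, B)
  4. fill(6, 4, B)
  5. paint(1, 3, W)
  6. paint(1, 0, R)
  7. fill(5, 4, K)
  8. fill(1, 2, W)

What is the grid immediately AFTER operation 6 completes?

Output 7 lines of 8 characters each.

After op 1 paint(4,3,W):
WBBBBBBB
WBBBBYYB
WBBBBBBB
BBBBBBBB
BBBWBBBB
BBBBBBBB
BBBYYYBB
After op 2 fill(1,6,W) [2 cells changed]:
WBBBBBBB
WBBBBWWB
WBBBBBBB
BBBBBBBB
BBBWBBBB
BBBBBBBB
BBBYYYBB
After op 3 paint(5,7,B):
WBBBBBBB
WBBBBWWB
WBBBBBBB
BBBBBBBB
BBBWBBBB
BBBBBBBB
BBBYYYBB
After op 4 fill(6,4,B) [3 cells changed]:
WBBBBBBB
WBBBBWWB
WBBBBBBB
BBBBBBBB
BBBWBBBB
BBBBBBBB
BBBBBBBB
After op 5 paint(1,3,W):
WBBBBBBB
WBBWBWWB
WBBBBBBB
BBBBBBBB
BBBWBBBB
BBBBBBBB
BBBBBBBB
After op 6 paint(1,0,R):
WBBBBBBB
RBBWBWWB
WBBBBBBB
BBBBBBBB
BBBWBBBB
BBBBBBBB
BBBBBBBB

Answer: WBBBBBBB
RBBWBWWB
WBBBBBBB
BBBBBBBB
BBBWBBBB
BBBBBBBB
BBBBBBBB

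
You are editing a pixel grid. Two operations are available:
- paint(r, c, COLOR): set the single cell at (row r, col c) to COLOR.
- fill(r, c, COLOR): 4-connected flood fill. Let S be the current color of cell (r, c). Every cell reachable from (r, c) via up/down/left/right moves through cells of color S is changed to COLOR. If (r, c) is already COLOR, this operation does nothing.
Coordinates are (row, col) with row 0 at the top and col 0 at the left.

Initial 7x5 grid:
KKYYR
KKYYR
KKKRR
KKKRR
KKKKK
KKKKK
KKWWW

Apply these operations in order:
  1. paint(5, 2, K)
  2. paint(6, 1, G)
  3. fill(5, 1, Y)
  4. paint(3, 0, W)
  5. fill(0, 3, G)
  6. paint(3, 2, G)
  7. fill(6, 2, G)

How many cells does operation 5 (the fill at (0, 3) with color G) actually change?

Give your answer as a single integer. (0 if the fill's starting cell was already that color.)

After op 1 paint(5,2,K):
KKYYR
KKYYR
KKKRR
KKKRR
KKKKK
KKKKK
KKWWW
After op 2 paint(6,1,G):
KKYYR
KKYYR
KKKRR
KKKRR
KKKKK
KKKKK
KGWWW
After op 3 fill(5,1,Y) [21 cells changed]:
YYYYR
YYYYR
YYYRR
YYYRR
YYYYY
YYYYY
YGWWW
After op 4 paint(3,0,W):
YYYYR
YYYYR
YYYRR
WYYRR
YYYYY
YYYYY
YGWWW
After op 5 fill(0,3,G) [24 cells changed]:
GGGGR
GGGGR
GGGRR
WGGRR
GGGGG
GGGGG
GGWWW

Answer: 24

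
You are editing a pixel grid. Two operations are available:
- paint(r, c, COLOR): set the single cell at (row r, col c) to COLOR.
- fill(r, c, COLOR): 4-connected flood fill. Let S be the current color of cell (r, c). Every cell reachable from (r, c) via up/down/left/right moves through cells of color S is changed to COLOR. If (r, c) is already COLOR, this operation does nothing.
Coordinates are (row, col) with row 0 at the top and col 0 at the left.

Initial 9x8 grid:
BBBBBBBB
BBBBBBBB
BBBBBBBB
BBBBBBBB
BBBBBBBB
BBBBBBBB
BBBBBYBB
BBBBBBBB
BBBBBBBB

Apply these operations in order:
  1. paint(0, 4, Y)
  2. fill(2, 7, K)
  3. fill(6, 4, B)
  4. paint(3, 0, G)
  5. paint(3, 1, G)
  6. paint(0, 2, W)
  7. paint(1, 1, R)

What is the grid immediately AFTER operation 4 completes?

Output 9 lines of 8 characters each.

Answer: BBBBYBBB
BBBBBBBB
BBBBBBBB
GBBBBBBB
BBBBBBBB
BBBBBBBB
BBBBBYBB
BBBBBBBB
BBBBBBBB

Derivation:
After op 1 paint(0,4,Y):
BBBBYBBB
BBBBBBBB
BBBBBBBB
BBBBBBBB
BBBBBBBB
BBBBBBBB
BBBBBYBB
BBBBBBBB
BBBBBBBB
After op 2 fill(2,7,K) [70 cells changed]:
KKKKYKKK
KKKKKKKK
KKKKKKKK
KKKKKKKK
KKKKKKKK
KKKKKKKK
KKKKKYKK
KKKKKKKK
KKKKKKKK
After op 3 fill(6,4,B) [70 cells changed]:
BBBBYBBB
BBBBBBBB
BBBBBBBB
BBBBBBBB
BBBBBBBB
BBBBBBBB
BBBBBYBB
BBBBBBBB
BBBBBBBB
After op 4 paint(3,0,G):
BBBBYBBB
BBBBBBBB
BBBBBBBB
GBBBBBBB
BBBBBBBB
BBBBBBBB
BBBBBYBB
BBBBBBBB
BBBBBBBB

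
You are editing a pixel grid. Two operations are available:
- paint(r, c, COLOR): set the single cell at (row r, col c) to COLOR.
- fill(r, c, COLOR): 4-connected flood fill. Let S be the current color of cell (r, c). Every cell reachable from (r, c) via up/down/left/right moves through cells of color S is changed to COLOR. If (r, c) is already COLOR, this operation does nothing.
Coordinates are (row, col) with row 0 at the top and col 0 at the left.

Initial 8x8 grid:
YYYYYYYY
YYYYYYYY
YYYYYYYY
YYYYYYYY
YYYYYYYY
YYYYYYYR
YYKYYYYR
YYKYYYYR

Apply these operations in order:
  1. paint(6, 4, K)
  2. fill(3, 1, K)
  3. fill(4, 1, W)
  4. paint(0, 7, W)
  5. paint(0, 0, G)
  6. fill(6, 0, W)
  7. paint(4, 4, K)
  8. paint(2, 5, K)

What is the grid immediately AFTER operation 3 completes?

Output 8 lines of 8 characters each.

After op 1 paint(6,4,K):
YYYYYYYY
YYYYYYYY
YYYYYYYY
YYYYYYYY
YYYYYYYY
YYYYYYYR
YYKYKYYR
YYKYYYYR
After op 2 fill(3,1,K) [58 cells changed]:
KKKKKKKK
KKKKKKKK
KKKKKKKK
KKKKKKKK
KKKKKKKK
KKKKKKKR
KKKKKKKR
KKKKKKKR
After op 3 fill(4,1,W) [61 cells changed]:
WWWWWWWW
WWWWWWWW
WWWWWWWW
WWWWWWWW
WWWWWWWW
WWWWWWWR
WWWWWWWR
WWWWWWWR

Answer: WWWWWWWW
WWWWWWWW
WWWWWWWW
WWWWWWWW
WWWWWWWW
WWWWWWWR
WWWWWWWR
WWWWWWWR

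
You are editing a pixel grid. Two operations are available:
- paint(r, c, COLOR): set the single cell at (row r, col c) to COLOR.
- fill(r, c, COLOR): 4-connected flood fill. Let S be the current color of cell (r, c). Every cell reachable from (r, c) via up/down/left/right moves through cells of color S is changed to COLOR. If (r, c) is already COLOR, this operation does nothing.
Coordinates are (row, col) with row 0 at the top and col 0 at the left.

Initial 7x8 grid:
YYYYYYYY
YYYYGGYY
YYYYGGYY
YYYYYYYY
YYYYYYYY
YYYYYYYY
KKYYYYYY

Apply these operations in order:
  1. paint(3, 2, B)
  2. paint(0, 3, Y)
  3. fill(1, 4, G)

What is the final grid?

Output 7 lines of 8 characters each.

After op 1 paint(3,2,B):
YYYYYYYY
YYYYGGYY
YYYYGGYY
YYBYYYYY
YYYYYYYY
YYYYYYYY
KKYYYYYY
After op 2 paint(0,3,Y):
YYYYYYYY
YYYYGGYY
YYYYGGYY
YYBYYYYY
YYYYYYYY
YYYYYYYY
KKYYYYYY
After op 3 fill(1,4,G) [0 cells changed]:
YYYYYYYY
YYYYGGYY
YYYYGGYY
YYBYYYYY
YYYYYYYY
YYYYYYYY
KKYYYYYY

Answer: YYYYYYYY
YYYYGGYY
YYYYGGYY
YYBYYYYY
YYYYYYYY
YYYYYYYY
KKYYYYYY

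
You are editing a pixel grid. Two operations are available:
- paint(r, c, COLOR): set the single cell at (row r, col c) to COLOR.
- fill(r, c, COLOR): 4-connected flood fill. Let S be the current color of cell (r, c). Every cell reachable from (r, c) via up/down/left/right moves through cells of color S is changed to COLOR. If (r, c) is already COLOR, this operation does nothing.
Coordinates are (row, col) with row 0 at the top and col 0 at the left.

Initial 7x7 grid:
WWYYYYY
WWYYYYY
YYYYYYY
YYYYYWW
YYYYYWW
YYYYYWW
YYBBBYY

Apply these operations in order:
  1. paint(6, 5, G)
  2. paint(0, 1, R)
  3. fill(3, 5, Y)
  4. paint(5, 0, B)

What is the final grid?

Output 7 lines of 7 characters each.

Answer: WRYYYYY
WWYYYYY
YYYYYYY
YYYYYYY
YYYYYYY
BYYYYYY
YYBBBGY

Derivation:
After op 1 paint(6,5,G):
WWYYYYY
WWYYYYY
YYYYYYY
YYYYYWW
YYYYYWW
YYYYYWW
YYBBBGY
After op 2 paint(0,1,R):
WRYYYYY
WWYYYYY
YYYYYYY
YYYYYWW
YYYYYWW
YYYYYWW
YYBBBGY
After op 3 fill(3,5,Y) [6 cells changed]:
WRYYYYY
WWYYYYY
YYYYYYY
YYYYYYY
YYYYYYY
YYYYYYY
YYBBBGY
After op 4 paint(5,0,B):
WRYYYYY
WWYYYYY
YYYYYYY
YYYYYYY
YYYYYYY
BYYYYYY
YYBBBGY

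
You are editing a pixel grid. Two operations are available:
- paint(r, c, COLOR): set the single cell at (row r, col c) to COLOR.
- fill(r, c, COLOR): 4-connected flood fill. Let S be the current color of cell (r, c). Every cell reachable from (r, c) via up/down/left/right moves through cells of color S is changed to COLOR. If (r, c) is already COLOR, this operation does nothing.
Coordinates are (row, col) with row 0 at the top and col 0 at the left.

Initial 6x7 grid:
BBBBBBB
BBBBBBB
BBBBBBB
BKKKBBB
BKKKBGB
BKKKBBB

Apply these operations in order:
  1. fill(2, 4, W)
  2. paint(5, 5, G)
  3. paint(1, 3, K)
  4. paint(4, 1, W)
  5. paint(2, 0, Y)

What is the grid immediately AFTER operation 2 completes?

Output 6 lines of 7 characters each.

After op 1 fill(2,4,W) [32 cells changed]:
WWWWWWW
WWWWWWW
WWWWWWW
WKKKWWW
WKKKWGW
WKKKWWW
After op 2 paint(5,5,G):
WWWWWWW
WWWWWWW
WWWWWWW
WKKKWWW
WKKKWGW
WKKKWGW

Answer: WWWWWWW
WWWWWWW
WWWWWWW
WKKKWWW
WKKKWGW
WKKKWGW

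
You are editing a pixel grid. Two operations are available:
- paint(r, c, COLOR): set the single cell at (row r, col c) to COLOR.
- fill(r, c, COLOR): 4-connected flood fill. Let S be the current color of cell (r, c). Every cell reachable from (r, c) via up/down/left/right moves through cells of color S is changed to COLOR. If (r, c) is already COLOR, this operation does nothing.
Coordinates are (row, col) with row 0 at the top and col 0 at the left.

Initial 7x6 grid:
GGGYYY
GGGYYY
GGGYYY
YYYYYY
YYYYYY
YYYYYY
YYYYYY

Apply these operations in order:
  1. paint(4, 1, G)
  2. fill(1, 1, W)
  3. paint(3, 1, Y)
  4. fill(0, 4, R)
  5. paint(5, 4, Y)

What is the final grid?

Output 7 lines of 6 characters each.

After op 1 paint(4,1,G):
GGGYYY
GGGYYY
GGGYYY
YYYYYY
YGYYYY
YYYYYY
YYYYYY
After op 2 fill(1,1,W) [9 cells changed]:
WWWYYY
WWWYYY
WWWYYY
YYYYYY
YGYYYY
YYYYYY
YYYYYY
After op 3 paint(3,1,Y):
WWWYYY
WWWYYY
WWWYYY
YYYYYY
YGYYYY
YYYYYY
YYYYYY
After op 4 fill(0,4,R) [32 cells changed]:
WWWRRR
WWWRRR
WWWRRR
RRRRRR
RGRRRR
RRRRRR
RRRRRR
After op 5 paint(5,4,Y):
WWWRRR
WWWRRR
WWWRRR
RRRRRR
RGRRRR
RRRRYR
RRRRRR

Answer: WWWRRR
WWWRRR
WWWRRR
RRRRRR
RGRRRR
RRRRYR
RRRRRR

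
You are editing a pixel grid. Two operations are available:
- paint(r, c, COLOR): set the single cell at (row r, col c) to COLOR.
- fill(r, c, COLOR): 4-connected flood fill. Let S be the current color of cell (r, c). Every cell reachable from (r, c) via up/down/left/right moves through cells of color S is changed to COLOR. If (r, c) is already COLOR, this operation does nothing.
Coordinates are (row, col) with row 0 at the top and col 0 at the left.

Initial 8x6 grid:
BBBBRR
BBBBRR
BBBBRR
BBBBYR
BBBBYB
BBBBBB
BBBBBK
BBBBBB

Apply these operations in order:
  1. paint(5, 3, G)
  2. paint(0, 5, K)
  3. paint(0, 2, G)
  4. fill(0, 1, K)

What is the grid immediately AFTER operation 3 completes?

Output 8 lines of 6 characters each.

After op 1 paint(5,3,G):
BBBBRR
BBBBRR
BBBBRR
BBBBYR
BBBBYB
BBBGBB
BBBBBK
BBBBBB
After op 2 paint(0,5,K):
BBBBRK
BBBBRR
BBBBRR
BBBBYR
BBBBYB
BBBGBB
BBBBBK
BBBBBB
After op 3 paint(0,2,G):
BBGBRK
BBBBRR
BBBBRR
BBBBYR
BBBBYB
BBBGBB
BBBBBK
BBBBBB

Answer: BBGBRK
BBBBRR
BBBBRR
BBBBYR
BBBBYB
BBBGBB
BBBBBK
BBBBBB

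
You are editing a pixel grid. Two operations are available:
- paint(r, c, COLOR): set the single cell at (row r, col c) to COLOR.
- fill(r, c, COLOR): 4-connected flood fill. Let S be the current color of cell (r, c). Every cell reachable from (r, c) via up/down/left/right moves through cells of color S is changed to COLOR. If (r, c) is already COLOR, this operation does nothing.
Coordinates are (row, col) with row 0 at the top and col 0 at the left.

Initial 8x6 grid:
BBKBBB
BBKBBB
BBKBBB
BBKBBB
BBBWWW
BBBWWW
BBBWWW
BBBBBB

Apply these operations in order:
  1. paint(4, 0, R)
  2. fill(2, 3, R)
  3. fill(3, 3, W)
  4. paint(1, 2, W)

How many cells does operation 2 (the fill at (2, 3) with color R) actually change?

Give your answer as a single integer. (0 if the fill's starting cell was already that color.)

Answer: 12

Derivation:
After op 1 paint(4,0,R):
BBKBBB
BBKBBB
BBKBBB
BBKBBB
RBBWWW
BBBWWW
BBBWWW
BBBBBB
After op 2 fill(2,3,R) [12 cells changed]:
BBKRRR
BBKRRR
BBKRRR
BBKRRR
RBBWWW
BBBWWW
BBBWWW
BBBBBB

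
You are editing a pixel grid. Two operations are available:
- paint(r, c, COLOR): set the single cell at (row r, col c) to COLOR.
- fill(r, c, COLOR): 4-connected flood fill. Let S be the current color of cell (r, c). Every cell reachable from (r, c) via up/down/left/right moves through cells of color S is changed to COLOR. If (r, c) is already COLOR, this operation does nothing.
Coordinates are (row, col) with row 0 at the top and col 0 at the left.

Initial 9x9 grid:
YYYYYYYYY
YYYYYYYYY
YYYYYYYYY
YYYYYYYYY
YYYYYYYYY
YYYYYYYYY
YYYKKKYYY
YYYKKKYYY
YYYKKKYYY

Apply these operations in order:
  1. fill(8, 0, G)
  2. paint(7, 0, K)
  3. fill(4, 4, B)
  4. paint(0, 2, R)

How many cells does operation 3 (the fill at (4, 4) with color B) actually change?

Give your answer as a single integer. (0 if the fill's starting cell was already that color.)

Answer: 71

Derivation:
After op 1 fill(8,0,G) [72 cells changed]:
GGGGGGGGG
GGGGGGGGG
GGGGGGGGG
GGGGGGGGG
GGGGGGGGG
GGGGGGGGG
GGGKKKGGG
GGGKKKGGG
GGGKKKGGG
After op 2 paint(7,0,K):
GGGGGGGGG
GGGGGGGGG
GGGGGGGGG
GGGGGGGGG
GGGGGGGGG
GGGGGGGGG
GGGKKKGGG
KGGKKKGGG
GGGKKKGGG
After op 3 fill(4,4,B) [71 cells changed]:
BBBBBBBBB
BBBBBBBBB
BBBBBBBBB
BBBBBBBBB
BBBBBBBBB
BBBBBBBBB
BBBKKKBBB
KBBKKKBBB
BBBKKKBBB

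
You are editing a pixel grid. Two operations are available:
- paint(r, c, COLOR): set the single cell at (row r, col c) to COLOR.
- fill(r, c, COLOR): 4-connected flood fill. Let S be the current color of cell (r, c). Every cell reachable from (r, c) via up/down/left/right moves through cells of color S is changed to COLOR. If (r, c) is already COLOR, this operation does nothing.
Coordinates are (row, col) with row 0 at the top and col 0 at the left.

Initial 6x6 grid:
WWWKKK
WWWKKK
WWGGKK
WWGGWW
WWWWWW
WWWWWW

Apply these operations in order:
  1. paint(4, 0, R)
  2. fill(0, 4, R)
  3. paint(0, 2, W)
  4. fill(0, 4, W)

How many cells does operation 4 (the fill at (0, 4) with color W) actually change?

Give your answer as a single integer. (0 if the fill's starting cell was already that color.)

After op 1 paint(4,0,R):
WWWKKK
WWWKKK
WWGGKK
WWGGWW
RWWWWW
WWWWWW
After op 2 fill(0,4,R) [8 cells changed]:
WWWRRR
WWWRRR
WWGGRR
WWGGWW
RWWWWW
WWWWWW
After op 3 paint(0,2,W):
WWWRRR
WWWRRR
WWGGRR
WWGGWW
RWWWWW
WWWWWW
After op 4 fill(0,4,W) [8 cells changed]:
WWWWWW
WWWWWW
WWGGWW
WWGGWW
RWWWWW
WWWWWW

Answer: 8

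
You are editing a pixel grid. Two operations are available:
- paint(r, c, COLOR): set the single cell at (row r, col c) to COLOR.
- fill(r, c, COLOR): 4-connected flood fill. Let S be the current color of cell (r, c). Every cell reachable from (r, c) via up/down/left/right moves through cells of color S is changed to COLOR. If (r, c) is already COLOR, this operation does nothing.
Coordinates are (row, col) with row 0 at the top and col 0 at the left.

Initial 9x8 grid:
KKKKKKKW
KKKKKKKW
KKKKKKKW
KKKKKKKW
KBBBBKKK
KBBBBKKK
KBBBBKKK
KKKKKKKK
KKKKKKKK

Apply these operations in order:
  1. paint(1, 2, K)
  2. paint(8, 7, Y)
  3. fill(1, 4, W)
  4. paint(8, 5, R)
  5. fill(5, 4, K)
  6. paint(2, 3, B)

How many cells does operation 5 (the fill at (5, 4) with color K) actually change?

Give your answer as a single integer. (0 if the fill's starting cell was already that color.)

Answer: 12

Derivation:
After op 1 paint(1,2,K):
KKKKKKKW
KKKKKKKW
KKKKKKKW
KKKKKKKW
KBBBBKKK
KBBBBKKK
KBBBBKKK
KKKKKKKK
KKKKKKKK
After op 2 paint(8,7,Y):
KKKKKKKW
KKKKKKKW
KKKKKKKW
KKKKKKKW
KBBBBKKK
KBBBBKKK
KBBBBKKK
KKKKKKKK
KKKKKKKY
After op 3 fill(1,4,W) [55 cells changed]:
WWWWWWWW
WWWWWWWW
WWWWWWWW
WWWWWWWW
WBBBBWWW
WBBBBWWW
WBBBBWWW
WWWWWWWW
WWWWWWWY
After op 4 paint(8,5,R):
WWWWWWWW
WWWWWWWW
WWWWWWWW
WWWWWWWW
WBBBBWWW
WBBBBWWW
WBBBBWWW
WWWWWWWW
WWWWWRWY
After op 5 fill(5,4,K) [12 cells changed]:
WWWWWWWW
WWWWWWWW
WWWWWWWW
WWWWWWWW
WKKKKWWW
WKKKKWWW
WKKKKWWW
WWWWWWWW
WWWWWRWY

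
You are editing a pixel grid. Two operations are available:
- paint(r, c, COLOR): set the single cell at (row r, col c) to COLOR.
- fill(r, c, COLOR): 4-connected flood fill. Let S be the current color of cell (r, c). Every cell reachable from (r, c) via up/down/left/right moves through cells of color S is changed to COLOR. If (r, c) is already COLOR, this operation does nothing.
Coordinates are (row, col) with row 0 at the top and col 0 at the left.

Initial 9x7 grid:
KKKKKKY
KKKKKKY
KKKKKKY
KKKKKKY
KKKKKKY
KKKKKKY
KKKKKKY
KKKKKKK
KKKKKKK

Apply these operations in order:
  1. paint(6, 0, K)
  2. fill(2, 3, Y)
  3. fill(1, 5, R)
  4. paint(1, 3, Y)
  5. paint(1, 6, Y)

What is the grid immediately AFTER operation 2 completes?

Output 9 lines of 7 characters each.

After op 1 paint(6,0,K):
KKKKKKY
KKKKKKY
KKKKKKY
KKKKKKY
KKKKKKY
KKKKKKY
KKKKKKY
KKKKKKK
KKKKKKK
After op 2 fill(2,3,Y) [56 cells changed]:
YYYYYYY
YYYYYYY
YYYYYYY
YYYYYYY
YYYYYYY
YYYYYYY
YYYYYYY
YYYYYYY
YYYYYYY

Answer: YYYYYYY
YYYYYYY
YYYYYYY
YYYYYYY
YYYYYYY
YYYYYYY
YYYYYYY
YYYYYYY
YYYYYYY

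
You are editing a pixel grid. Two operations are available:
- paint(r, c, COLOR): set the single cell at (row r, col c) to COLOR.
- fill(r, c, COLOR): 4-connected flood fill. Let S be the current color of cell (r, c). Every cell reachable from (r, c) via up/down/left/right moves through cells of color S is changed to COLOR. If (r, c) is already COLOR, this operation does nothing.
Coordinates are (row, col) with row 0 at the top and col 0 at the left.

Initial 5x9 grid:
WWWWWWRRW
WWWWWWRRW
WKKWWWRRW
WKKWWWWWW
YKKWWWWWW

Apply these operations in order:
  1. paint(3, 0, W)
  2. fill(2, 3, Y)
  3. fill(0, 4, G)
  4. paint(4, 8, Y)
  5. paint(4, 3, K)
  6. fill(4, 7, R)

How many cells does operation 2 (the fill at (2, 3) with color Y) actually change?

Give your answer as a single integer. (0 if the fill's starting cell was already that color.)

After op 1 paint(3,0,W):
WWWWWWRRW
WWWWWWRRW
WKKWWWRRW
WKKWWWWWW
YKKWWWWWW
After op 2 fill(2,3,Y) [32 cells changed]:
YYYYYYRRY
YYYYYYRRY
YKKYYYRRY
YKKYYYYYY
YKKYYYYYY

Answer: 32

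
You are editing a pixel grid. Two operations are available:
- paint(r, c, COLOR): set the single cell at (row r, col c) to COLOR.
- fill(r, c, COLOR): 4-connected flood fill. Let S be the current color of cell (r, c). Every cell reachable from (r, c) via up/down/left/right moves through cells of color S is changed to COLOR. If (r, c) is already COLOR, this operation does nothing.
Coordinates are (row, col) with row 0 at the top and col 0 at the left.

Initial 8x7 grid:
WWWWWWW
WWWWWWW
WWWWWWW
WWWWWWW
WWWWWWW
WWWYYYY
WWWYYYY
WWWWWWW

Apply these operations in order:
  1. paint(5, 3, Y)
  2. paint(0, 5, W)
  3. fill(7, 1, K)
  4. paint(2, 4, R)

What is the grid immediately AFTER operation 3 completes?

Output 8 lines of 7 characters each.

Answer: KKKKKKK
KKKKKKK
KKKKKKK
KKKKKKK
KKKKKKK
KKKYYYY
KKKYYYY
KKKKKKK

Derivation:
After op 1 paint(5,3,Y):
WWWWWWW
WWWWWWW
WWWWWWW
WWWWWWW
WWWWWWW
WWWYYYY
WWWYYYY
WWWWWWW
After op 2 paint(0,5,W):
WWWWWWW
WWWWWWW
WWWWWWW
WWWWWWW
WWWWWWW
WWWYYYY
WWWYYYY
WWWWWWW
After op 3 fill(7,1,K) [48 cells changed]:
KKKKKKK
KKKKKKK
KKKKKKK
KKKKKKK
KKKKKKK
KKKYYYY
KKKYYYY
KKKKKKK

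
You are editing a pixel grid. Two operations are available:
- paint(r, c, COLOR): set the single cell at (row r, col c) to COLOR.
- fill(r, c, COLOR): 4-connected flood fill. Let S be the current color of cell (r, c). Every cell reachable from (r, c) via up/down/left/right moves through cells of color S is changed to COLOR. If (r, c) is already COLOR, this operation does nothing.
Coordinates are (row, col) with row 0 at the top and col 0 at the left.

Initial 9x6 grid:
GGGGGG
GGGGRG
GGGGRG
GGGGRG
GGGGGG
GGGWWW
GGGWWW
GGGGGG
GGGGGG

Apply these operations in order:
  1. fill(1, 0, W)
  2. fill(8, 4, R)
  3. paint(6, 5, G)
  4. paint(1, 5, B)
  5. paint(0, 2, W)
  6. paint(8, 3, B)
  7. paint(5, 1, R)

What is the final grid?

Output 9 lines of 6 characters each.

Answer: RRWRRR
RRRRRB
RRRRRR
RRRRRR
RRRRRR
RRRRRR
RRRRRG
RRRRRR
RRRBRR

Derivation:
After op 1 fill(1,0,W) [45 cells changed]:
WWWWWW
WWWWRW
WWWWRW
WWWWRW
WWWWWW
WWWWWW
WWWWWW
WWWWWW
WWWWWW
After op 2 fill(8,4,R) [51 cells changed]:
RRRRRR
RRRRRR
RRRRRR
RRRRRR
RRRRRR
RRRRRR
RRRRRR
RRRRRR
RRRRRR
After op 3 paint(6,5,G):
RRRRRR
RRRRRR
RRRRRR
RRRRRR
RRRRRR
RRRRRR
RRRRRG
RRRRRR
RRRRRR
After op 4 paint(1,5,B):
RRRRRR
RRRRRB
RRRRRR
RRRRRR
RRRRRR
RRRRRR
RRRRRG
RRRRRR
RRRRRR
After op 5 paint(0,2,W):
RRWRRR
RRRRRB
RRRRRR
RRRRRR
RRRRRR
RRRRRR
RRRRRG
RRRRRR
RRRRRR
After op 6 paint(8,3,B):
RRWRRR
RRRRRB
RRRRRR
RRRRRR
RRRRRR
RRRRRR
RRRRRG
RRRRRR
RRRBRR
After op 7 paint(5,1,R):
RRWRRR
RRRRRB
RRRRRR
RRRRRR
RRRRRR
RRRRRR
RRRRRG
RRRRRR
RRRBRR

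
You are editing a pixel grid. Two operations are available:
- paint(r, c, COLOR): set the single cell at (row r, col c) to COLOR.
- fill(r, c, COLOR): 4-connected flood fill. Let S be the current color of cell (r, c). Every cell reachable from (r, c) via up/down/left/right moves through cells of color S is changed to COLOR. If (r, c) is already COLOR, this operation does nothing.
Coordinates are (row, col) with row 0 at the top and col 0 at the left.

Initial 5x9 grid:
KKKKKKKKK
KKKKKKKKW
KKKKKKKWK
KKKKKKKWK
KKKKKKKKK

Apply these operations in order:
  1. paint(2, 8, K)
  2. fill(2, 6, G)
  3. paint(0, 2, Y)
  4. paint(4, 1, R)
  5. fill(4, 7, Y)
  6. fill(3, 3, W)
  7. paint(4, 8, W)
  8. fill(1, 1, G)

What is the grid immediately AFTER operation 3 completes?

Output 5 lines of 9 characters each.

Answer: GGYGGGGGG
GGGGGGGGW
GGGGGGGWG
GGGGGGGWG
GGGGGGGGG

Derivation:
After op 1 paint(2,8,K):
KKKKKKKKK
KKKKKKKKW
KKKKKKKWK
KKKKKKKWK
KKKKKKKKK
After op 2 fill(2,6,G) [42 cells changed]:
GGGGGGGGG
GGGGGGGGW
GGGGGGGWG
GGGGGGGWG
GGGGGGGGG
After op 3 paint(0,2,Y):
GGYGGGGGG
GGGGGGGGW
GGGGGGGWG
GGGGGGGWG
GGGGGGGGG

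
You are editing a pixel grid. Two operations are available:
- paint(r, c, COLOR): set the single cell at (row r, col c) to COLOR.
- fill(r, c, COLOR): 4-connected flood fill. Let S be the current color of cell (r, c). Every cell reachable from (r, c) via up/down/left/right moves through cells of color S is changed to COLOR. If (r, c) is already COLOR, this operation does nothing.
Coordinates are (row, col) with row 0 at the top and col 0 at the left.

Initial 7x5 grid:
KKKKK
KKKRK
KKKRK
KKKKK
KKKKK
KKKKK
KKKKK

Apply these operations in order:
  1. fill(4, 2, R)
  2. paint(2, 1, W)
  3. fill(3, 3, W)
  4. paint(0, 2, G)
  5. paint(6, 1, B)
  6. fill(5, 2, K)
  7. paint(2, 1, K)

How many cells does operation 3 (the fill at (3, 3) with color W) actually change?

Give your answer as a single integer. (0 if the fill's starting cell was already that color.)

Answer: 34

Derivation:
After op 1 fill(4,2,R) [33 cells changed]:
RRRRR
RRRRR
RRRRR
RRRRR
RRRRR
RRRRR
RRRRR
After op 2 paint(2,1,W):
RRRRR
RRRRR
RWRRR
RRRRR
RRRRR
RRRRR
RRRRR
After op 3 fill(3,3,W) [34 cells changed]:
WWWWW
WWWWW
WWWWW
WWWWW
WWWWW
WWWWW
WWWWW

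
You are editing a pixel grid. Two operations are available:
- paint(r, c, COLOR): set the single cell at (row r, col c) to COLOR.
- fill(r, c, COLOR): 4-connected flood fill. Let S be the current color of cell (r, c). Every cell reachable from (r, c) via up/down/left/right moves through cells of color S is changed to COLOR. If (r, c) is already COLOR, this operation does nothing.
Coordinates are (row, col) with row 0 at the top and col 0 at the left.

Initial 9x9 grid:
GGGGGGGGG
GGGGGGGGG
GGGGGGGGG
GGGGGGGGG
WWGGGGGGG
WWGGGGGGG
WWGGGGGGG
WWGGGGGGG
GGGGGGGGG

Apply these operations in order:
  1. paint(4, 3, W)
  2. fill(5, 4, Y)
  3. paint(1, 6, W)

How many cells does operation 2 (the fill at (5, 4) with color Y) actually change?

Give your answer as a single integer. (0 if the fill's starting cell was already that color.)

Answer: 72

Derivation:
After op 1 paint(4,3,W):
GGGGGGGGG
GGGGGGGGG
GGGGGGGGG
GGGGGGGGG
WWGWGGGGG
WWGGGGGGG
WWGGGGGGG
WWGGGGGGG
GGGGGGGGG
After op 2 fill(5,4,Y) [72 cells changed]:
YYYYYYYYY
YYYYYYYYY
YYYYYYYYY
YYYYYYYYY
WWYWYYYYY
WWYYYYYYY
WWYYYYYYY
WWYYYYYYY
YYYYYYYYY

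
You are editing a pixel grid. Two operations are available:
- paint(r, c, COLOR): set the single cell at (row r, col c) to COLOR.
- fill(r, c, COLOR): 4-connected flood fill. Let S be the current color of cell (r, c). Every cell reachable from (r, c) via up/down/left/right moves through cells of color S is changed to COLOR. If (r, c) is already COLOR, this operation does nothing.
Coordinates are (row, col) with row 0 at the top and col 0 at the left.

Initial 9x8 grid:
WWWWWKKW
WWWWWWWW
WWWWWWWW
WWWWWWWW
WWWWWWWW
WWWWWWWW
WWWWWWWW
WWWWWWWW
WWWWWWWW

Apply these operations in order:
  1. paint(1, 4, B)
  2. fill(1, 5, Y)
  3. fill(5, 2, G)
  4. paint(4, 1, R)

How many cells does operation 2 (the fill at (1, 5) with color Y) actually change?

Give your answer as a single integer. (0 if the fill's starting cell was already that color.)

After op 1 paint(1,4,B):
WWWWWKKW
WWWWBWWW
WWWWWWWW
WWWWWWWW
WWWWWWWW
WWWWWWWW
WWWWWWWW
WWWWWWWW
WWWWWWWW
After op 2 fill(1,5,Y) [69 cells changed]:
YYYYYKKY
YYYYBYYY
YYYYYYYY
YYYYYYYY
YYYYYYYY
YYYYYYYY
YYYYYYYY
YYYYYYYY
YYYYYYYY

Answer: 69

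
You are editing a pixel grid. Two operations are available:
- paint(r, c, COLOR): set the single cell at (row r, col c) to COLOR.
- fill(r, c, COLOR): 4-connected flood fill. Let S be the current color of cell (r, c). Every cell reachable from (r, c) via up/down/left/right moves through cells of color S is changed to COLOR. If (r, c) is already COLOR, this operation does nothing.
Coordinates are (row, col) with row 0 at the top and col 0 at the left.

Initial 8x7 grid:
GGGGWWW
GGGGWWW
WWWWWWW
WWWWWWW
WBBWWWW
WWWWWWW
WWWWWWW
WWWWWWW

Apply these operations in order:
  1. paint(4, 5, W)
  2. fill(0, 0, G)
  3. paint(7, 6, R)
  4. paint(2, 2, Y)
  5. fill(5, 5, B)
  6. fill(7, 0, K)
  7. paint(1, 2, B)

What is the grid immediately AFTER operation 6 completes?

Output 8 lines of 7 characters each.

Answer: GGGGKKK
GGGGKKK
KKYKKKK
KKKKKKK
KKKKKKK
KKKKKKK
KKKKKKK
KKKKKKR

Derivation:
After op 1 paint(4,5,W):
GGGGWWW
GGGGWWW
WWWWWWW
WWWWWWW
WBBWWWW
WWWWWWW
WWWWWWW
WWWWWWW
After op 2 fill(0,0,G) [0 cells changed]:
GGGGWWW
GGGGWWW
WWWWWWW
WWWWWWW
WBBWWWW
WWWWWWW
WWWWWWW
WWWWWWW
After op 3 paint(7,6,R):
GGGGWWW
GGGGWWW
WWWWWWW
WWWWWWW
WBBWWWW
WWWWWWW
WWWWWWW
WWWWWWR
After op 4 paint(2,2,Y):
GGGGWWW
GGGGWWW
WWYWWWW
WWWWWWW
WBBWWWW
WWWWWWW
WWWWWWW
WWWWWWR
After op 5 fill(5,5,B) [44 cells changed]:
GGGGBBB
GGGGBBB
BBYBBBB
BBBBBBB
BBBBBBB
BBBBBBB
BBBBBBB
BBBBBBR
After op 6 fill(7,0,K) [46 cells changed]:
GGGGKKK
GGGGKKK
KKYKKKK
KKKKKKK
KKKKKKK
KKKKKKK
KKKKKKK
KKKKKKR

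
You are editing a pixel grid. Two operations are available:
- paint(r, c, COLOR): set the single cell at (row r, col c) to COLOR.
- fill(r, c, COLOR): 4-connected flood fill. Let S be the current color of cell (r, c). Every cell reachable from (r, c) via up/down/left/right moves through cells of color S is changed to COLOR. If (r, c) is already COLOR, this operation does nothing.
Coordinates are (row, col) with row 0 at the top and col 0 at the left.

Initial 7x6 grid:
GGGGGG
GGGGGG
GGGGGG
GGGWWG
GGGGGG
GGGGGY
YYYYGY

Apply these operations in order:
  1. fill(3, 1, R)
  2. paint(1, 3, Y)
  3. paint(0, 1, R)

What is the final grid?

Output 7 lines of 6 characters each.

After op 1 fill(3,1,R) [34 cells changed]:
RRRRRR
RRRRRR
RRRRRR
RRRWWR
RRRRRR
RRRRRY
YYYYRY
After op 2 paint(1,3,Y):
RRRRRR
RRRYRR
RRRRRR
RRRWWR
RRRRRR
RRRRRY
YYYYRY
After op 3 paint(0,1,R):
RRRRRR
RRRYRR
RRRRRR
RRRWWR
RRRRRR
RRRRRY
YYYYRY

Answer: RRRRRR
RRRYRR
RRRRRR
RRRWWR
RRRRRR
RRRRRY
YYYYRY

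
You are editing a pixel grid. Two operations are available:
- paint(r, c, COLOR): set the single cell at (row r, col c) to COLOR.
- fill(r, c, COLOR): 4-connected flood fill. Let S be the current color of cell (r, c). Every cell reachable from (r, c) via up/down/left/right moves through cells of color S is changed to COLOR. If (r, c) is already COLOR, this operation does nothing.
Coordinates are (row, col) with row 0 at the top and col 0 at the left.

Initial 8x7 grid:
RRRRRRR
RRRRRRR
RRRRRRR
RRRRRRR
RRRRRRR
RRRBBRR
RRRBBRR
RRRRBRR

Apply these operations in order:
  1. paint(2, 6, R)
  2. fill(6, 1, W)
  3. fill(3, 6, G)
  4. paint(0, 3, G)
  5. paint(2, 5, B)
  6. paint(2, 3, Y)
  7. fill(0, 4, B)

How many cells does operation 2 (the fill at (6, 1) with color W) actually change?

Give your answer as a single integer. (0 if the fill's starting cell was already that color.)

Answer: 51

Derivation:
After op 1 paint(2,6,R):
RRRRRRR
RRRRRRR
RRRRRRR
RRRRRRR
RRRRRRR
RRRBBRR
RRRBBRR
RRRRBRR
After op 2 fill(6,1,W) [51 cells changed]:
WWWWWWW
WWWWWWW
WWWWWWW
WWWWWWW
WWWWWWW
WWWBBWW
WWWBBWW
WWWWBWW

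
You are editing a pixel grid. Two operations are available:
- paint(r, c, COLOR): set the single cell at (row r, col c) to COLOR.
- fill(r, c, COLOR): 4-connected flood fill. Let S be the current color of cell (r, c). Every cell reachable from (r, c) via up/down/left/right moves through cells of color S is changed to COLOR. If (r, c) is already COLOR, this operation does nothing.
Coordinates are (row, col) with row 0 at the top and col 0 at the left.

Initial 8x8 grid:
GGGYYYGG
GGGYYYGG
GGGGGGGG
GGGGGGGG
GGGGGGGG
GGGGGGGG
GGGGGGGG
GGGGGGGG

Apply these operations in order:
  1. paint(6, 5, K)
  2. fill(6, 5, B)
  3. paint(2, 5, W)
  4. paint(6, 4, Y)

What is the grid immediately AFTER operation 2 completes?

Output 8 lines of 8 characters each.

After op 1 paint(6,5,K):
GGGYYYGG
GGGYYYGG
GGGGGGGG
GGGGGGGG
GGGGGGGG
GGGGGGGG
GGGGGKGG
GGGGGGGG
After op 2 fill(6,5,B) [1 cells changed]:
GGGYYYGG
GGGYYYGG
GGGGGGGG
GGGGGGGG
GGGGGGGG
GGGGGGGG
GGGGGBGG
GGGGGGGG

Answer: GGGYYYGG
GGGYYYGG
GGGGGGGG
GGGGGGGG
GGGGGGGG
GGGGGGGG
GGGGGBGG
GGGGGGGG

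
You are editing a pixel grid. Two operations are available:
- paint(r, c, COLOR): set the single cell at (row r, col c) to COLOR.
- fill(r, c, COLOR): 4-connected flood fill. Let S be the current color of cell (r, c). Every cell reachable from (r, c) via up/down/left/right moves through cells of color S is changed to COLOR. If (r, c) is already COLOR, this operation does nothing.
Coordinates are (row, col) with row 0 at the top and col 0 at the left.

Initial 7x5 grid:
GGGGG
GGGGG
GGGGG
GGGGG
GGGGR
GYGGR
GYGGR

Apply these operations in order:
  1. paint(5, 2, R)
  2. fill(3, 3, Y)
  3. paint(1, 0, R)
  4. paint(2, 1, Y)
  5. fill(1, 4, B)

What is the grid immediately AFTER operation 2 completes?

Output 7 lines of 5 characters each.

Answer: YYYYY
YYYYY
YYYYY
YYYYY
YYYYR
YYRYR
YYYYR

Derivation:
After op 1 paint(5,2,R):
GGGGG
GGGGG
GGGGG
GGGGG
GGGGR
GYRGR
GYGGR
After op 2 fill(3,3,Y) [29 cells changed]:
YYYYY
YYYYY
YYYYY
YYYYY
YYYYR
YYRYR
YYYYR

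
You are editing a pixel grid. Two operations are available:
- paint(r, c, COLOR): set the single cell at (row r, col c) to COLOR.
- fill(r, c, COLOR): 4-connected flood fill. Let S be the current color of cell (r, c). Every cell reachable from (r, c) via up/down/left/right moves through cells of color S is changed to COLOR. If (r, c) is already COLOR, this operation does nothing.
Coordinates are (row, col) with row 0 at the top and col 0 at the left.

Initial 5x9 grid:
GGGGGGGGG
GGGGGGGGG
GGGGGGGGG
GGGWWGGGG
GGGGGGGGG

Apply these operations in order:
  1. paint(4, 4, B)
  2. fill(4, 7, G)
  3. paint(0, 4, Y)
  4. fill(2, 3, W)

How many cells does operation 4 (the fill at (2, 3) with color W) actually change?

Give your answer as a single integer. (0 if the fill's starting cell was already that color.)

Answer: 41

Derivation:
After op 1 paint(4,4,B):
GGGGGGGGG
GGGGGGGGG
GGGGGGGGG
GGGWWGGGG
GGGGBGGGG
After op 2 fill(4,7,G) [0 cells changed]:
GGGGGGGGG
GGGGGGGGG
GGGGGGGGG
GGGWWGGGG
GGGGBGGGG
After op 3 paint(0,4,Y):
GGGGYGGGG
GGGGGGGGG
GGGGGGGGG
GGGWWGGGG
GGGGBGGGG
After op 4 fill(2,3,W) [41 cells changed]:
WWWWYWWWW
WWWWWWWWW
WWWWWWWWW
WWWWWWWWW
WWWWBWWWW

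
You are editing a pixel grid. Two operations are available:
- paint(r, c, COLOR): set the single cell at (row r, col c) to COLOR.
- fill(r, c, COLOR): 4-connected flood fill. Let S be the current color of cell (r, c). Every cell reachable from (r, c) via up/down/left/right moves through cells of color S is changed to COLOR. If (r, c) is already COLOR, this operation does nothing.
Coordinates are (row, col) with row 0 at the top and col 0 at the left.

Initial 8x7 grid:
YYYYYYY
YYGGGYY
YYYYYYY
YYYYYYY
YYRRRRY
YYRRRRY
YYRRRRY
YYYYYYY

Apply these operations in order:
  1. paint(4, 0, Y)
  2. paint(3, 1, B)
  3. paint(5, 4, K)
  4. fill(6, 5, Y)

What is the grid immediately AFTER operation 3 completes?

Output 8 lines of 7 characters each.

After op 1 paint(4,0,Y):
YYYYYYY
YYGGGYY
YYYYYYY
YYYYYYY
YYRRRRY
YYRRRRY
YYRRRRY
YYYYYYY
After op 2 paint(3,1,B):
YYYYYYY
YYGGGYY
YYYYYYY
YBYYYYY
YYRRRRY
YYRRRRY
YYRRRRY
YYYYYYY
After op 3 paint(5,4,K):
YYYYYYY
YYGGGYY
YYYYYYY
YBYYYYY
YYRRRRY
YYRRKRY
YYRRRRY
YYYYYYY

Answer: YYYYYYY
YYGGGYY
YYYYYYY
YBYYYYY
YYRRRRY
YYRRKRY
YYRRRRY
YYYYYYY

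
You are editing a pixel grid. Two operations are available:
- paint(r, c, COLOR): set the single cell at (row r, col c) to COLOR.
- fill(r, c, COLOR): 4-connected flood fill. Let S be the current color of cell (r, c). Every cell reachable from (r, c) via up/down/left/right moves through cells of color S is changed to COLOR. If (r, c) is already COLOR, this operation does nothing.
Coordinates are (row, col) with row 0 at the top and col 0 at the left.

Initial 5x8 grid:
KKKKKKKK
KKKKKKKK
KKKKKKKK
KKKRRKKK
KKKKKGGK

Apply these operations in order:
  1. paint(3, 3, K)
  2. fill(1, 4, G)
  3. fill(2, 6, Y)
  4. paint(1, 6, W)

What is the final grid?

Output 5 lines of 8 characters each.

After op 1 paint(3,3,K):
KKKKKKKK
KKKKKKKK
KKKKKKKK
KKKKRKKK
KKKKKGGK
After op 2 fill(1,4,G) [37 cells changed]:
GGGGGGGG
GGGGGGGG
GGGGGGGG
GGGGRGGG
GGGGGGGG
After op 3 fill(2,6,Y) [39 cells changed]:
YYYYYYYY
YYYYYYYY
YYYYYYYY
YYYYRYYY
YYYYYYYY
After op 4 paint(1,6,W):
YYYYYYYY
YYYYYYWY
YYYYYYYY
YYYYRYYY
YYYYYYYY

Answer: YYYYYYYY
YYYYYYWY
YYYYYYYY
YYYYRYYY
YYYYYYYY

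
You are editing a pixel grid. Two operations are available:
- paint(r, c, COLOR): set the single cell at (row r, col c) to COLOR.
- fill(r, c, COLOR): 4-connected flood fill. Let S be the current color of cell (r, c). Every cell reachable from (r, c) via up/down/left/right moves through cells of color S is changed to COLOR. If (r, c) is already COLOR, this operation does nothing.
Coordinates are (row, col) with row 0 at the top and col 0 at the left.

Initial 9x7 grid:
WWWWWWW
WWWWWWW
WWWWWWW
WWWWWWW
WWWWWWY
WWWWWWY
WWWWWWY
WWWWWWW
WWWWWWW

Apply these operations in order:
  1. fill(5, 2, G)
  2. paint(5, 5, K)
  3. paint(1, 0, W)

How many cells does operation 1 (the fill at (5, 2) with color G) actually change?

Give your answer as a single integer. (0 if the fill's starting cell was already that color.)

After op 1 fill(5,2,G) [60 cells changed]:
GGGGGGG
GGGGGGG
GGGGGGG
GGGGGGG
GGGGGGY
GGGGGGY
GGGGGGY
GGGGGGG
GGGGGGG

Answer: 60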